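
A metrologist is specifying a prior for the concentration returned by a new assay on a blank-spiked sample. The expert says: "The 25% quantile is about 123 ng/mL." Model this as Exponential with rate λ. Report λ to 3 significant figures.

P(T < 123.0) = 1 − e^(−λ·123.0) = 0.25, so λ = −ln(1−0.25)/123.0 = −ln(0.75)/123.0 = 0.00234.

λ ≈ 0.00234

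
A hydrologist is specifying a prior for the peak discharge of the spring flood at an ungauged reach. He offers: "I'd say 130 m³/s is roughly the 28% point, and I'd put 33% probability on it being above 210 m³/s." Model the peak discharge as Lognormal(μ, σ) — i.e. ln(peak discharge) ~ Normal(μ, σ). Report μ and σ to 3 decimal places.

μ ≈ 5.141, σ ≈ 0.469

If T ~ Lognormal(μ,σ) then ln T ~ Normal(μ,σ), so the p-quantile of ln T is μ + z_p·σ.
ln(130) = 4.868 and ln(210) = 5.347; z_{0.28} = -0.5828, z_{0.67} = 0.4399.
σ = (5.347 − 4.868)/(0.4399 − (-0.5828)) = 0.469.
μ = 4.868 − (-0.5828)·0.469 = 5.141.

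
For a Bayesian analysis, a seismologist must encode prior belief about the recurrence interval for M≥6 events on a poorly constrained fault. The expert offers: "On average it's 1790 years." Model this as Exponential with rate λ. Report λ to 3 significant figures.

λ ≈ 0.000559

Exponential mean = 1/λ, so λ = 1/1790.0 = 0.000559.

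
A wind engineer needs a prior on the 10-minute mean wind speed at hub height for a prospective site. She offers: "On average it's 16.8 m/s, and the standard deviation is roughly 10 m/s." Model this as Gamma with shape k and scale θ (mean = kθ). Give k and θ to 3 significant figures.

For Gamma(k, scale θ): mean = kθ, variance = kθ², so CV = 1/√k.
CV = SD/mean = 10/16.8 = 0.5952, hence k = 1/CV² = 2.82.
Then θ = mean/k = 16.8/2.82 = 5.95.

k ≈ 2.82, θ ≈ 5.95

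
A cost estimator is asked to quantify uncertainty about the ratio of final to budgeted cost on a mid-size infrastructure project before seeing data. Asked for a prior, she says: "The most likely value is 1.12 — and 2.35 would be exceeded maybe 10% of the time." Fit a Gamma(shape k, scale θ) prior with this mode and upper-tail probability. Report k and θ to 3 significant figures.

k ≈ 4.5, θ ≈ 0.32

Gamma(k,θ) with k>1 has mode (k−1)θ, so θ = 1.12/(k−1).
Need P(X < 2.35) = 0.9 with θ tied to k this way. Start at k = 2, θ = 1.12: P(X<2.35) ≈ 0.620.
Too low — raise k to concentrate. Iterating converges to k ≈ 4.5.
Then θ = 1.12/(4.5−1) ≈ 0.32.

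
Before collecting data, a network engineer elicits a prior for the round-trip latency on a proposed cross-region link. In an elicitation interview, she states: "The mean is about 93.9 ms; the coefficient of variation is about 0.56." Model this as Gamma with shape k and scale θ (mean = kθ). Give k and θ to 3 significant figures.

k ≈ 3.19, θ ≈ 29.4

For Gamma(k, scale θ): mean = kθ, variance = kθ², so CV = 1/√k.
CV = 0.56, hence k = 1/CV² = 3.19.
Then θ = mean/k = 93.9/3.19 = 29.4.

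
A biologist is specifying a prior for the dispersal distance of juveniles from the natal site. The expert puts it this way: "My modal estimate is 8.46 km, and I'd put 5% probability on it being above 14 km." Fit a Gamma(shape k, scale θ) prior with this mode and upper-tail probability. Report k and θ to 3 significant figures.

Gamma(k,θ) with k>1 has mode (k−1)θ, so θ = 8.46/(k−1).
Need P(X < 14) = 0.95 with θ tied to k this way. Start at k = 2, θ = 8.46: P(X<14) ≈ 0.493.
Too low — raise k to concentrate. Iterating converges to k ≈ 12.
Then θ = 8.46/(12−1) ≈ 0.768.

k ≈ 12, θ ≈ 0.768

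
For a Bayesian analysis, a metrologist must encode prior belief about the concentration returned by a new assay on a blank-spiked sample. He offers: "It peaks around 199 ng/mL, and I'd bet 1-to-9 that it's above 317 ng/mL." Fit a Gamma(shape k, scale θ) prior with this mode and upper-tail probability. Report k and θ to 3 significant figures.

Gamma(k,θ) with k>1 has mode (k−1)θ, so θ = 199/(k−1).
Need P(X < 317) = 0.9 with θ tied to k this way. Start at k = 2, θ = 199: P(X<317) ≈ 0.473.
Too low — raise k to concentrate. Iterating converges to k ≈ 9.66.
Then θ = 199/(9.66−1) ≈ 23.

k ≈ 9.66, θ ≈ 23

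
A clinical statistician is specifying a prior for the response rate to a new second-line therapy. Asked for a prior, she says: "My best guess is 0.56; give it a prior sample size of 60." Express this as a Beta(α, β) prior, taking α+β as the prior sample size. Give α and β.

α = 33.6, β = 26.4

Under the effective-sample-size interpretation, Beta(α, β) has prior mean α/(α+β) and prior sample size α+β.
So α+β = 60 and α/(α+β) = 0.56, giving α = 0.56·60 = 33.6 and β = 60 − 33.6 = 26.4.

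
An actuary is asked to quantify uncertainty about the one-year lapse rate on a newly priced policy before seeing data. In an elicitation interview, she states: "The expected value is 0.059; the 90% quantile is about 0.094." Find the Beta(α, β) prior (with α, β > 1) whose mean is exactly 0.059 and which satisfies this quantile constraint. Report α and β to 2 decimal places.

α ≈ 4.77, β ≈ 76.15

With mean 0.059 fixed, write α = 0.059s, β = 0.941s where s = α+β.
Need P(θ < 0.094) = 0.9 under Beta(0.059s, 0.941s). Normal approximation: (q−m)/√(m(1−m)/s) ≈ z_{0.9} = 1.28, so s ≈ 0.059·0.941·(1.28)²/(0.094−0.059)² = 74.4.
At s = 74.4: P(θ<0.094) ≈ 0.893. Adjusting to match 0.9 gives s ≈ 80.92.
So α = 0.059·80.92 ≈ 4.77, β = 0.941·80.92 ≈ 76.15.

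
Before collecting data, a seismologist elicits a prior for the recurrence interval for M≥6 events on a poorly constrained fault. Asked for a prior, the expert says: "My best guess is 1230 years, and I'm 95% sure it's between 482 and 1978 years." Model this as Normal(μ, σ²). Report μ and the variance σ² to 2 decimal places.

μ = 1230.00, σ² = 145648.83

A symmetric 95% interval runs μ ± z·σ with z = 1.96.
Half-width = 748, so σ = 748/1.96 = 381.640 and σ² = 145648.83.
μ is the stated best guess, 1230.00.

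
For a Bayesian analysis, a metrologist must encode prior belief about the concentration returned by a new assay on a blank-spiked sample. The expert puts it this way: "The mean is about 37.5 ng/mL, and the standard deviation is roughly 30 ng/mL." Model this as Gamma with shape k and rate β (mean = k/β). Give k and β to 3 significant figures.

For Gamma(k, rate β): mean = k/β, variance = k/β², so CV = 1/√k.
CV = SD/mean = 30/37.5 = 0.8, hence k = 1/CV² = 1.56.
Then β = k/mean = 1.56/37.5 = 0.0417.

k ≈ 1.56, β ≈ 0.0417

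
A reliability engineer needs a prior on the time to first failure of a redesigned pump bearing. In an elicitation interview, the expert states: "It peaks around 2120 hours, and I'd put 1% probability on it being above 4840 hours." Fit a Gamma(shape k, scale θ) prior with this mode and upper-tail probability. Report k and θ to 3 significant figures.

Gamma(k,θ) with k>1 has mode (k−1)θ, so θ = 2120/(k−1).
Need P(X < 4840) = 0.99 with θ tied to k this way. Start at k = 2, θ = 2120: P(X<4840) ≈ 0.665.
Too low — raise k to concentrate. Iterating converges to k ≈ 8.02.
Then θ = 2120/(8.02−1) ≈ 302.

k ≈ 8.02, θ ≈ 302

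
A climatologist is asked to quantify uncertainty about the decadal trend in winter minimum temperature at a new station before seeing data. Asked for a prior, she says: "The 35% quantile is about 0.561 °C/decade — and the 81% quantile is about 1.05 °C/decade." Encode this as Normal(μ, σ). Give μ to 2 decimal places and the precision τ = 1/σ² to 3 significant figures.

For Normal(μ,σ), the p-quantile is μ + z_p·σ. Here z_{0.35} = -0.3853, z_{0.81} = 0.8779.
So 0.561 = μ − 0.3853σ and 1.05 = μ + 0.8779σ.
Subtracting: σ = (1.05 − 0.561)/(0.8779 − (-0.3853)) = 0.39.
Then μ = 0.561 − (-0.3853)·0.39 = 0.71.
Precision τ = 1/σ² = 1/0.3871² = 6.67.

μ = 0.71, τ = 6.67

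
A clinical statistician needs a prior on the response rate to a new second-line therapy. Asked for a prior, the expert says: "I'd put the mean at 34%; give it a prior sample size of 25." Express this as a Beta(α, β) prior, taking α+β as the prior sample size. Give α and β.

Under the effective-sample-size interpretation, Beta(α, β) has prior mean α/(α+β) and prior sample size α+β.
So α+β = 25 and α/(α+β) = 0.34, giving α = 0.34·25 = 8.5 and β = 25 − 8.5 = 16.5.

α = 8.5, β = 16.5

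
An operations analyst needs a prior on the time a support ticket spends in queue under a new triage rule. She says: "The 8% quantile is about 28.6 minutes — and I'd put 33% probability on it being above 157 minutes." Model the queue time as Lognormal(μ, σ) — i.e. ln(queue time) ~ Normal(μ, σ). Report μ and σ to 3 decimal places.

μ ≈ 4.650, σ ≈ 0.923

If T ~ Lognormal(μ,σ) then ln T ~ Normal(μ,σ), so the p-quantile of ln T is μ + z_p·σ.
ln(28.6) = 3.353 and ln(157) = 5.056; z_{0.08} = -1.405, z_{0.67} = 0.4399.
σ = (5.056 − 3.353)/(0.4399 − (-1.405)) = 0.923.
μ = 3.353 − (-1.405)·0.923 = 4.650.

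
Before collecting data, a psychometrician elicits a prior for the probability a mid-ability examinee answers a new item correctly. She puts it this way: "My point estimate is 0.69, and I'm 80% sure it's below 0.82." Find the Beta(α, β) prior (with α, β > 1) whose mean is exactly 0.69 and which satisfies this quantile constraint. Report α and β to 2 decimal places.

α ≈ 6.42, β ≈ 2.88

With mean 0.69 fixed, write α = 0.69s, β = 0.31s where s = α+β.
Need P(θ < 0.82) = 0.8 under Beta(0.69s, 0.31s). Normal approximation: (q−m)/√(m(1−m)/s) ≈ z_{0.8} = 0.842, so s ≈ 0.69·0.31·(0.842)²/(0.82−0.69)² = 9.0.
At s = 9.0: P(θ<0.82) ≈ 0.794. Adjusting to match 0.8 gives s ≈ 9.30.
So α = 0.69·9.30 ≈ 6.42, β = 0.31·9.30 ≈ 2.88.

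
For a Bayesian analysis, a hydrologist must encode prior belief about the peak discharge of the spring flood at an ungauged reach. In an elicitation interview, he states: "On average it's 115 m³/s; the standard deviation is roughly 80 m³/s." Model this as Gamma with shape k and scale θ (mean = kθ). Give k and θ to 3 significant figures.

k ≈ 2.07, θ ≈ 55.7

For Gamma(k, scale θ): mean = kθ, variance = kθ², so CV = 1/√k.
CV = SD/mean = 80/115 = 0.6957, hence k = 1/CV² = 2.07.
Then θ = mean/k = 115/2.07 = 55.7.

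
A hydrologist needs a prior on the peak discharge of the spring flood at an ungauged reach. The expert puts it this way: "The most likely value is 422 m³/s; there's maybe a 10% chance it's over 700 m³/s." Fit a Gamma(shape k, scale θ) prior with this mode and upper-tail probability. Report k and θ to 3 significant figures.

k ≈ 8.37, θ ≈ 57.3

Gamma(k,θ) with k>1 has mode (k−1)θ, so θ = 422/(k−1).
Need P(X < 700) = 0.9 with θ tied to k this way. Start at k = 2, θ = 422: P(X<700) ≈ 0.494.
Too low — raise k to concentrate. Iterating converges to k ≈ 8.37.
Then θ = 422/(8.37−1) ≈ 57.3.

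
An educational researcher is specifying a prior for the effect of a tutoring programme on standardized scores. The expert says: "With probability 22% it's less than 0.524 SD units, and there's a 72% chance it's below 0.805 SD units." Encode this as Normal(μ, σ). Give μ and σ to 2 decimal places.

For Normal(μ,σ), the p-quantile is μ + z_p·σ. Here z_{0.22} = -0.7722, z_{0.72} = 0.5828.
So 0.524 = μ − 0.7722σ and 0.805 = μ + 0.5828σ.
Subtracting: σ = (0.805 − 0.524)/(0.5828 − (-0.7722)) = 0.21.
Then μ = 0.524 − (-0.7722)·0.21 = 0.68.

μ = 0.68, σ = 0.21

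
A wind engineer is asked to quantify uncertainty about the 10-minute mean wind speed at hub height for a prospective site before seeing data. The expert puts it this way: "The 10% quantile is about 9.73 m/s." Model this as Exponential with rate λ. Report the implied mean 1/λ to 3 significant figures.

mean ≈ 92.3 m/s

P(T < 9.73) = 1 − e^(−λ·9.73) = 0.1, so λ = −ln(1−0.1)/9.73 = −ln(0.9)/9.73 = 0.0108.
Mean = 1/λ = 92.3 m/s.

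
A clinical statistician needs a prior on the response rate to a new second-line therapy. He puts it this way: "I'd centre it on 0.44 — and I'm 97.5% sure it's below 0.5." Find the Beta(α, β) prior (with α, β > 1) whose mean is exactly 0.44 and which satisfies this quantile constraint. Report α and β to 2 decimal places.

With mean 0.44 fixed, write α = 0.44s, β = 0.56s where s = α+β.
Need P(θ < 0.5) = 0.975 under Beta(0.44s, 0.56s). Normal approximation: (q−m)/√(m(1−m)/s) ≈ z_{0.975} = 1.96, so s ≈ 0.44·0.56·(1.96)²/(0.5−0.44)² = 262.9.
At s = 262.9: P(θ<0.5) ≈ 0.974. Adjusting to match 0.975 gives s ≈ 265.29.
So α = 0.44·265.29 ≈ 116.73, β = 0.56·265.29 ≈ 148.56.

α ≈ 116.73, β ≈ 148.56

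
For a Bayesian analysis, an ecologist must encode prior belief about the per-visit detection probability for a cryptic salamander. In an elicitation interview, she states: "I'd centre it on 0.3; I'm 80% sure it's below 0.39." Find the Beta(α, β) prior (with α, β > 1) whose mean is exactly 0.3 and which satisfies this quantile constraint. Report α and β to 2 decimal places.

With mean 0.3 fixed, write α = 0.3s, β = 0.7s where s = α+β.
Need P(θ < 0.39) = 0.8 under Beta(0.3s, 0.7s). Normal approximation: (q−m)/√(m(1−m)/s) ≈ z_{0.8} = 0.842, so s ≈ 0.3·0.7·(0.842)²/(0.39−0.3)² = 18.4.
At s = 18.4: P(θ<0.39) ≈ 0.805. Adjusting to match 0.8 gives s ≈ 17.41.
So α = 0.3·17.41 ≈ 5.22, β = 0.7·17.41 ≈ 12.19.

α ≈ 5.22, β ≈ 12.19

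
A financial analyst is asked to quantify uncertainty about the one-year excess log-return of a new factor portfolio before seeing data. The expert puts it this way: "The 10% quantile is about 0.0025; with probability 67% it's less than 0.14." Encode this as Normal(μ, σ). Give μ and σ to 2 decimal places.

For Normal(μ,σ), the p-quantile is μ + z_p·σ. Here z_{0.1} = -1.282, z_{0.67} = 0.4399.
So 0.0025 = μ − 1.282σ and 0.14 = μ + 0.4399σ.
Subtracting: σ = (0.14 − 0.0025)/(0.4399 − (-1.282)) = 0.08.
Then μ = 0.0025 − (-1.282)·0.08 = 0.10.

μ = 0.10, σ = 0.08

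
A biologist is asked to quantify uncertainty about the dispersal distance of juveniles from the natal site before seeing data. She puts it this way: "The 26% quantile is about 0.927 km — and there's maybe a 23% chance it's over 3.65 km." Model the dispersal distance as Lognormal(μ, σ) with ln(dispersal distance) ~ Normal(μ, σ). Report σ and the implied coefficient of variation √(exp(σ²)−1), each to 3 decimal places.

σ ≈ 0.992, CV ≈ 1.293

If T ~ Lognormal(μ,σ) then ln T ~ Normal(μ,σ), so the p-quantile of ln T is μ + z_p·σ.
ln(0.927) = -0.0758 and ln(3.65) = 1.295; z_{0.26} = -0.6433, z_{0.77} = 0.7388.
σ = (1.295 − -0.0758)/(0.7388 − (-0.6433)) = 0.992.
μ = -0.0758 − (-0.6433)·0.992 = 0.562.
CV = √(exp(σ²)−1) = √(exp(0.9832)−1) = 1.293.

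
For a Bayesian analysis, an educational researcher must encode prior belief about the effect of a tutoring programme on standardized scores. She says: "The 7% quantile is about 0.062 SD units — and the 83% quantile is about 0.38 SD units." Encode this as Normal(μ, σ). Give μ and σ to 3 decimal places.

For Normal(μ,σ), the p-quantile is μ + z_p·σ. Here z_{0.07} = -1.476, z_{0.83} = 0.9542.
So 0.062 = μ − 1.476σ and 0.38 = μ + 0.9542σ.
Subtracting: σ = (0.38 − 0.062)/(0.9542 − (-1.476)) = 0.131.
Then μ = 0.062 − (-1.476)·0.131 = 0.255.

μ = 0.255, σ = 0.131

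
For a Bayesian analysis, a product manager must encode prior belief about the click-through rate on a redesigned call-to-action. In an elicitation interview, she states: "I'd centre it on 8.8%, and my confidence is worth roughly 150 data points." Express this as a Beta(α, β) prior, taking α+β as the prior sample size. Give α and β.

Under the effective-sample-size interpretation, Beta(α, β) has prior mean α/(α+β) and prior sample size α+β.
So α+β = 150 and α/(α+β) = 0.088, giving α = 0.088·150 = 13.2 and β = 150 − 13.2 = 136.8.

α = 13.2, β = 136.8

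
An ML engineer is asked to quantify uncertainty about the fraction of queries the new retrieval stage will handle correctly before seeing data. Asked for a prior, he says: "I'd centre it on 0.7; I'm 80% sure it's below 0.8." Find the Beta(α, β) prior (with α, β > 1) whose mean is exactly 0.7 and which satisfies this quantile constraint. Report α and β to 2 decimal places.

With mean 0.7 fixed, write α = 0.7s, β = 0.3s where s = α+β.
Need P(θ < 0.8) = 0.8 under Beta(0.7s, 0.3s). Normal approximation: (q−m)/√(m(1−m)/s) ≈ z_{0.8} = 0.842, so s ≈ 0.7·0.3·(0.842)²/(0.8−0.7)² = 14.9.
At s = 14.9: P(θ<0.8) ≈ 0.795. Adjusting to match 0.8 gives s ≈ 15.43.
So α = 0.7·15.43 ≈ 10.80, β = 0.3·15.43 ≈ 4.63.

α ≈ 10.80, β ≈ 4.63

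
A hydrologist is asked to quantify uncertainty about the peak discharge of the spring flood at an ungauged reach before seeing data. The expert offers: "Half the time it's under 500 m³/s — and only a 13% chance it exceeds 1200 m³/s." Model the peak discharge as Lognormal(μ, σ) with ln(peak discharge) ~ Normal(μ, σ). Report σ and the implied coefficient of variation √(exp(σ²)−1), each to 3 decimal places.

If T ~ Lognormal(μ,σ) then ln T ~ Normal(μ,σ), so the p-quantile of ln T is μ + z_p·σ.
ln(500) = 6.215 and ln(1200) = 7.09; z_{0.5} = 0, z_{0.87} = 1.126.
σ = (7.09 − 6.215)/(1.126 − (0)) = 0.777.
μ = 6.215 − (0)·0.777 = 6.215.
CV = √(exp(σ²)−1) = √(exp(0.6041)−1) = 0.911.

σ ≈ 0.777, CV ≈ 0.911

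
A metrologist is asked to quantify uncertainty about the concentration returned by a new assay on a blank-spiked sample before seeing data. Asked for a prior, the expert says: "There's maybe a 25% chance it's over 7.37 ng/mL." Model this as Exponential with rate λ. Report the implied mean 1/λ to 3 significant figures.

P(T > 7.37) = e^(−λ·7.37) = 0.25, so λ = −ln(0.25)/7.37 = 0.188.
Mean = 1/λ = 5.32 ng/mL.

mean ≈ 5.32 ng/mL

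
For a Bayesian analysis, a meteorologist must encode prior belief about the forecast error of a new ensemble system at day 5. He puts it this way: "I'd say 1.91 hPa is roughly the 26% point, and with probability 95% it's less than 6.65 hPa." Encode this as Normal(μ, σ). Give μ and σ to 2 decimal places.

μ = 3.24, σ = 2.07

For Normal(μ,σ), the p-quantile is μ + z_p·σ. Here z_{0.26} = -0.6433, z_{0.95} = 1.645.
So 1.91 = μ − 0.6433σ and 6.65 = μ + 1.645σ.
Subtracting: σ = (6.65 − 1.91)/(1.645 − (-0.6433)) = 2.07.
Then μ = 1.91 − (-0.6433)·2.07 = 3.24.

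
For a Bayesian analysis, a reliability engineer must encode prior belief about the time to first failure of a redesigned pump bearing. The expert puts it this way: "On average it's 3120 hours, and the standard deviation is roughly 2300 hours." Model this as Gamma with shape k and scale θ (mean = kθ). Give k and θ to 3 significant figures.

k ≈ 1.84, θ ≈ 1700

For Gamma(k, scale θ): mean = kθ, variance = kθ², so CV = 1/√k.
CV = SD/mean = 2300/3120 = 0.7372, hence k = 1/CV² = 1.84.
Then θ = mean/k = 3120/1.84 = 1700.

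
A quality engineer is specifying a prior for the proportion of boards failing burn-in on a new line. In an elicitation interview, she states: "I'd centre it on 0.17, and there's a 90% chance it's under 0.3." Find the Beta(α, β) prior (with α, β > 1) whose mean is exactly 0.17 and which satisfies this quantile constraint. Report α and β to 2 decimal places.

α ≈ 2.52, β ≈ 12.32

With mean 0.17 fixed, write α = 0.17s, β = 0.83s where s = α+β.
Need P(θ < 0.3) = 0.9 under Beta(0.17s, 0.83s). Normal approximation: (q−m)/√(m(1−m)/s) ≈ z_{0.9} = 1.28, so s ≈ 0.17·0.83·(1.28)²/(0.3−0.17)² = 13.7.
At s = 13.7: P(θ<0.3) ≈ 0.893. Adjusting to match 0.9 gives s ≈ 14.84.
So α = 0.17·14.84 ≈ 2.52, β = 0.83·14.84 ≈ 12.32.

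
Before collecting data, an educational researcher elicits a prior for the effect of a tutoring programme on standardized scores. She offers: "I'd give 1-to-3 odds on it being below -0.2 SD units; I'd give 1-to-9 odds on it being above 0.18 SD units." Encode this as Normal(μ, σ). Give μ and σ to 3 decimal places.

The p-quantile of Normal(μ,σ) is μ + z_p·σ, with z_{0.25} = -0.6745 and z_{0.9} = 1.282.
Eliminate σ: μ = (z₂·x₁ − z₁·x₂)/(z₂ − z₁) = (1.282·-0.2 − (-0.6745)·0.18)/1.956 = -0.069.
Then σ = (x₂ − x₁)/(z₂ − z₁) = (0.18 − -0.2)/1.956 = 0.194.

μ = -0.069, σ = 0.194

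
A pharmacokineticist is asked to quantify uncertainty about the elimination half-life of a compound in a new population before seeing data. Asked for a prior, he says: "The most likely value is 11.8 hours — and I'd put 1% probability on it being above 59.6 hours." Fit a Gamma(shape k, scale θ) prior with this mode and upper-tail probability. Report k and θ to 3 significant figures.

Gamma(k,θ) with k>1 has mode (k−1)θ, so θ = 11.8/(k−1).
Need P(X < 59.6) = 0.99 with θ tied to k this way. Start at k = 2, θ = 11.8: P(X<59.6) ≈ 0.961.
Too low — raise k to concentrate. Iterating converges to k ≈ 2.49.
Then θ = 11.8/(2.49−1) ≈ 7.92.

k ≈ 2.49, θ ≈ 7.92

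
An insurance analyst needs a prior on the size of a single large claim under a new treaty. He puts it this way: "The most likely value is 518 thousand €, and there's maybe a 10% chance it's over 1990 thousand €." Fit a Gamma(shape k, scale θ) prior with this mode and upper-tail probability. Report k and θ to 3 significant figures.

Gamma(k,θ) with k>1 has mode (k−1)θ, so θ = 518/(k−1).
Need P(X < 1990) = 0.9 with θ tied to k this way. Start at k = 2, θ = 518: P(X<1990) ≈ 0.896.
Too low — raise k to concentrate. Iterating converges to k ≈ 2.02.
Then θ = 518/(2.02−1) ≈ 508.

k ≈ 2.02, θ ≈ 508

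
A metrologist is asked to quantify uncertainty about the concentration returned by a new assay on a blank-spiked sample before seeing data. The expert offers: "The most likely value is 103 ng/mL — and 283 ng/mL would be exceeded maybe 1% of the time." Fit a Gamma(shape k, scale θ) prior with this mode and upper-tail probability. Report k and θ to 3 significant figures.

Gamma(k,θ) with k>1 has mode (k−1)θ, so θ = 103/(k−1).
Need P(X < 283) = 0.99 with θ tied to k this way. Start at k = 2, θ = 103: P(X<283) ≈ 0.760.
Too low — raise k to concentrate. Iterating converges to k ≈ 5.5.
Then θ = 103/(5.5−1) ≈ 22.9.

k ≈ 5.5, θ ≈ 22.9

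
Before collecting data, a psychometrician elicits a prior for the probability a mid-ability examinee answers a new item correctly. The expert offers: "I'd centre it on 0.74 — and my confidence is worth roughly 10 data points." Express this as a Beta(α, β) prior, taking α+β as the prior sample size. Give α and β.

Under the effective-sample-size interpretation, Beta(α, β) has prior mean α/(α+β) and prior sample size α+β.
So α+β = 10 and α/(α+β) = 0.74, giving α = 0.74·10 = 7.4 and β = 10 − 7.4 = 2.6.

α = 7.4, β = 2.6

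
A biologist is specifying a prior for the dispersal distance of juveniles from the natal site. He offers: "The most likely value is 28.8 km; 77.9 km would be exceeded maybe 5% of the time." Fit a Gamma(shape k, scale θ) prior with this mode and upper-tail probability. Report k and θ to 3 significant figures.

k ≈ 3.72, θ ≈ 10.6

Gamma(k,θ) with k>1 has mode (k−1)θ, so θ = 28.8/(k−1).
Need P(X < 77.9) = 0.95 with θ tied to k this way. Start at k = 2, θ = 28.8: P(X<77.9) ≈ 0.752.
Too low — raise k to concentrate. Iterating converges to k ≈ 3.72.
Then θ = 28.8/(3.72−1) ≈ 10.6.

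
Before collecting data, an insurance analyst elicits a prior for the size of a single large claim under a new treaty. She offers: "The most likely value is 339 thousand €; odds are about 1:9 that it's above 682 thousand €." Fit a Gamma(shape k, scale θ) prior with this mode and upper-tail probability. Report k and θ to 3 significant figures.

Gamma(k,θ) with k>1 has mode (k−1)θ, so θ = 339/(k−1).
Need P(X < 682) = 0.9 with θ tied to k this way. Start at k = 2, θ = 339: P(X<682) ≈ 0.597.
Too low — raise k to concentrate. Iterating converges to k ≈ 4.93.
Then θ = 339/(4.93−1) ≈ 86.4.

k ≈ 4.93, θ ≈ 86.4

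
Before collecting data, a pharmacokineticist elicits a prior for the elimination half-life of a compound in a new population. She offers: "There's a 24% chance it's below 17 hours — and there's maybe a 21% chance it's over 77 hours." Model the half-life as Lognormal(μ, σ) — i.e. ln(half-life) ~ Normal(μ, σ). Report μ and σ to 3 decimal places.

μ ≈ 3.539, σ ≈ 0.999

If T ~ Lognormal(μ,σ) then ln T ~ Normal(μ,σ), so the p-quantile of ln T is μ + z_p·σ.
ln(17) = 2.833 and ln(77) = 4.344; z_{0.24} = -0.7063, z_{0.79} = 0.8064.
σ = (4.344 − 2.833)/(0.8064 − (-0.7063)) = 0.999.
μ = 2.833 − (-0.7063)·0.999 = 3.539.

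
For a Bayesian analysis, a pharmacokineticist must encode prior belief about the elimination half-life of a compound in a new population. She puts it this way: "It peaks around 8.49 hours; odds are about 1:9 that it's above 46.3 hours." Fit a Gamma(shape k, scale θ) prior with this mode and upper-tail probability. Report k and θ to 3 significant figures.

Gamma(k,θ) with k>1 has mode (k−1)θ, so θ = 8.49/(k−1).
Need P(X < 46.3) = 0.9 with θ tied to k this way. Start at k = 2, θ = 8.49: P(X<46.3) ≈ 0.972.
Too high — lower k to spread out. Iterating converges to k ≈ 1.6.
Then θ = 8.49/(1.6−1) ≈ 14.1.

k ≈ 1.6, θ ≈ 14.1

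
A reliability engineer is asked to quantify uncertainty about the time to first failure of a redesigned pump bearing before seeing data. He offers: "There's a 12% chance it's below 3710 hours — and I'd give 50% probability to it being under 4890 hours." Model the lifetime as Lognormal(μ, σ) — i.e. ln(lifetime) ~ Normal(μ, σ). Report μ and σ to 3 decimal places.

If T ~ Lognormal(μ,σ) then ln T ~ Normal(μ,σ), so the p-quantile of ln T is μ + z_p·σ.
ln(3710) = 8.219 and ln(4890) = 8.495; z_{0.12} = -1.175, z_{0.5} = 0.
σ = (8.495 − 8.219)/(0 − (-1.175)) = 0.235.
μ = 8.219 − (-1.175)·0.235 = 8.495.

μ ≈ 8.495, σ ≈ 0.235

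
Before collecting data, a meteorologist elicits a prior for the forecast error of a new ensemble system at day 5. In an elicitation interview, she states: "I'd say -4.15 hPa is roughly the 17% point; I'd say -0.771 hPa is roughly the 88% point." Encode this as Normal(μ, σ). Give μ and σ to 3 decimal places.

μ = -2.636, σ = 1.587

For Normal(μ,σ), the p-quantile is μ + z_p·σ. Here z_{0.17} = -0.9542, z_{0.88} = 1.175.
So -4.15 = μ − 0.9542σ and -0.771 = μ + 1.175σ.
Subtracting: σ = (-0.771 − -4.15)/(1.175 − (-0.9542)) = 1.587.
Then μ = -4.15 − (-0.9542)·1.587 = -2.636.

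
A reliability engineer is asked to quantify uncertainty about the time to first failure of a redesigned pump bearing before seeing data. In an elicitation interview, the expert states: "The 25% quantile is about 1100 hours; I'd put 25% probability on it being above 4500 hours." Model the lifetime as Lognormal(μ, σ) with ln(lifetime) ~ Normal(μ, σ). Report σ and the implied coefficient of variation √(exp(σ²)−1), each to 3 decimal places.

If T ~ Lognormal(μ,σ) then ln T ~ Normal(μ,σ), so the p-quantile of ln T is μ + z_p·σ.
ln(1100) = 7.003 and ln(4500) = 8.412; z_{0.25} = -0.6745, z_{0.75} = 0.6745.
σ = (8.412 − 7.003)/(0.6745 − (-0.6745)) = 1.044.
μ = 7.003 − (-0.6745)·1.044 = 7.707.
CV = √(exp(σ²)−1) = √(exp(1.0906)−1) = 1.406.

σ ≈ 1.044, CV ≈ 1.406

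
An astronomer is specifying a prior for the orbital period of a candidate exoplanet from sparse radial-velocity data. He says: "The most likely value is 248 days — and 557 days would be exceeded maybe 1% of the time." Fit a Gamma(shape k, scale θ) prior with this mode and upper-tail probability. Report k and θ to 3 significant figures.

k ≈ 8.33, θ ≈ 33.8

Gamma(k,θ) with k>1 has mode (k−1)θ, so θ = 248/(k−1).
Need P(X < 557) = 0.99 with θ tied to k this way. Start at k = 2, θ = 248: P(X<557) ≈ 0.656.
Too low — raise k to concentrate. Iterating converges to k ≈ 8.33.
Then θ = 248/(8.33−1) ≈ 33.8.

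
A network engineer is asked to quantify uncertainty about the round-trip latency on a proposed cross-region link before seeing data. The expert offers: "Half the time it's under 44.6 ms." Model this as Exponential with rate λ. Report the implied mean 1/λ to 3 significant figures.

mean ≈ 64.3 ms

Exponential median = ln 2 / λ, so λ = ln 2 / 44.6 = 0.0155.
Mean = 1/λ = 64.3 ms.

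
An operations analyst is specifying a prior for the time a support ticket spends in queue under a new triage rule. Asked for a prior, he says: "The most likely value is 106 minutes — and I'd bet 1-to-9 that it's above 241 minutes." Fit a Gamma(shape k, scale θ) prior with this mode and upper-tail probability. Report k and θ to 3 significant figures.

k ≈ 3.85, θ ≈ 37.2

Gamma(k,θ) with k>1 has mode (k−1)θ, so θ = 106/(k−1).
Need P(X < 241) = 0.9 with θ tied to k this way. Start at k = 2, θ = 106: P(X<241) ≈ 0.663.
Too low — raise k to concentrate. Iterating converges to k ≈ 3.85.
Then θ = 106/(3.85−1) ≈ 37.2.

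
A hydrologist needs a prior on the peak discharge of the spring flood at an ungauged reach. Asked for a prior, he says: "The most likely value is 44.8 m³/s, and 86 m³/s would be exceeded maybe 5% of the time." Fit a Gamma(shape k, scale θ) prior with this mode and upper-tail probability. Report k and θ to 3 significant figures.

Gamma(k,θ) with k>1 has mode (k−1)θ, so θ = 44.8/(k−1).
Need P(X < 86) = 0.95 with θ tied to k this way. Start at k = 2, θ = 44.8: P(X<86) ≈ 0.572.
Too low — raise k to concentrate. Iterating converges to k ≈ 7.53.
Then θ = 44.8/(7.53−1) ≈ 6.86.

k ≈ 7.53, θ ≈ 6.86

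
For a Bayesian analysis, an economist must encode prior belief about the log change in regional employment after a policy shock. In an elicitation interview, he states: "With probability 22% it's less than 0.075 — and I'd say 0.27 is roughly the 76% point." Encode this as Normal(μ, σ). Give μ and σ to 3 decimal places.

For Normal(μ,σ), the p-quantile is μ + z_p·σ. Here z_{0.22} = -0.7722, z_{0.76} = 0.7063.
So 0.075 = μ − 0.7722σ and 0.27 = μ + 0.7063σ.
Subtracting: σ = (0.27 − 0.075)/(0.7063 − (-0.7722)) = 0.132.
Then μ = 0.075 − (-0.7722)·0.132 = 0.177.

μ = 0.177, σ = 0.132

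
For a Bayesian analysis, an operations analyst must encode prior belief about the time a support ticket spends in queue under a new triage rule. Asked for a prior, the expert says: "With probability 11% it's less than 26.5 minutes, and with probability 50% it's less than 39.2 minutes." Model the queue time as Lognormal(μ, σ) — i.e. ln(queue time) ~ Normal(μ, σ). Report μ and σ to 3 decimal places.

μ ≈ 3.669, σ ≈ 0.319

If T ~ Lognormal(μ,σ) then ln T ~ Normal(μ,σ), so the p-quantile of ln T is μ + z_p·σ.
ln(26.5) = 3.277 and ln(39.2) = 3.669; z_{0.11} = -1.227, z_{0.5} = 0.
σ = (3.669 − 3.277)/(0 − (-1.227)) = 0.319.
μ = 3.277 − (-1.227)·0.319 = 3.669.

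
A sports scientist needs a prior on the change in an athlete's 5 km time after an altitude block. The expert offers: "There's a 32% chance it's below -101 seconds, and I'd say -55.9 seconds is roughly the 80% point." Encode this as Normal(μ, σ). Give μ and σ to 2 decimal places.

The p-quantile of Normal(μ,σ) is μ + z_p·σ, with z_{0.32} = -0.4677 and z_{0.8} = 0.8416.
Eliminate σ: μ = (z₂·x₁ − z₁·x₂)/(z₂ − z₁) = (0.8416·-101 − (-0.4677)·-55.9)/1.309 = -84.89.
Then σ = (x₂ − x₁)/(z₂ − z₁) = (-55.9 − -101)/1.309 = 34.45.

μ = -84.89, σ = 34.45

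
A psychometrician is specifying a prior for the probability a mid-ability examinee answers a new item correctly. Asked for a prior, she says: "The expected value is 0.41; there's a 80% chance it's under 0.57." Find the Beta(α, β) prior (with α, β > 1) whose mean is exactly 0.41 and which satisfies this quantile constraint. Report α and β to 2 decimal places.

With mean 0.41 fixed, write α = 0.41s, β = 0.59s where s = α+β.
Need P(θ < 0.57) = 0.8 under Beta(0.41s, 0.59s). Normal approximation: (q−m)/√(m(1−m)/s) ≈ z_{0.8} = 0.842, so s ≈ 0.41·0.59·(0.842)²/(0.57−0.41)² = 6.7.
At s = 6.7: P(θ<0.57) ≈ 0.802. Adjusting to match 0.8 gives s ≈ 6.59.
So α = 0.41·6.59 ≈ 2.70, β = 0.59·6.59 ≈ 3.89.

α ≈ 2.70, β ≈ 3.89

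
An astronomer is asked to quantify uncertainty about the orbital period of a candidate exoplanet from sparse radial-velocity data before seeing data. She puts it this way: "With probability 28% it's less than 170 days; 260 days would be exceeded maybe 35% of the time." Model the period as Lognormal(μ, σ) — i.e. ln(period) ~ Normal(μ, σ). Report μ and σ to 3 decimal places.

μ ≈ 5.392, σ ≈ 0.439

If T ~ Lognormal(μ,σ) then ln T ~ Normal(μ,σ), so the p-quantile of ln T is μ + z_p·σ.
ln(170) = 5.136 and ln(260) = 5.561; z_{0.28} = -0.5828, z_{0.65} = 0.3853.
σ = (5.561 − 5.136)/(0.3853 − (-0.5828)) = 0.439.
μ = 5.136 − (-0.5828)·0.439 = 5.392.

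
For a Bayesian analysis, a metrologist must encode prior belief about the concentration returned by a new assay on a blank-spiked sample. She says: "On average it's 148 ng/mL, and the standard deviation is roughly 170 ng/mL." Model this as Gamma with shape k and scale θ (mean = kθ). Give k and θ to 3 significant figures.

For Gamma(k, scale θ): mean = kθ, variance = kθ², so CV = 1/√k.
CV = SD/mean = 170/148 = 1.149, hence k = 1/CV² = 0.758.
Then θ = mean/k = 148/0.758 = 195.

k ≈ 0.758, θ ≈ 195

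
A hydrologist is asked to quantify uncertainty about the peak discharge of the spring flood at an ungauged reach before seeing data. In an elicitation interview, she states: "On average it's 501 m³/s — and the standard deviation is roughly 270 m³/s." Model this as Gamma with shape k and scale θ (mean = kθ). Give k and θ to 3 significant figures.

For Gamma(k, scale θ): mean = kθ, variance = kθ², so CV = 1/√k.
CV = SD/mean = 270/501 = 0.5389, hence k = 1/CV² = 3.44.
Then θ = mean/k = 501/3.44 = 146.

k ≈ 3.44, θ ≈ 146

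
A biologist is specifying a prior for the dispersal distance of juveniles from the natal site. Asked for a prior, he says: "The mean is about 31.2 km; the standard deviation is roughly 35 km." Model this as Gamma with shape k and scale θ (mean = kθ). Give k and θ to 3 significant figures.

k ≈ 0.795, θ ≈ 39.3

For Gamma(k, scale θ): mean = kθ, variance = kθ², so CV = 1/√k.
CV = SD/mean = 35/31.2 = 1.122, hence k = 1/CV² = 0.795.
Then θ = mean/k = 31.2/0.795 = 39.3.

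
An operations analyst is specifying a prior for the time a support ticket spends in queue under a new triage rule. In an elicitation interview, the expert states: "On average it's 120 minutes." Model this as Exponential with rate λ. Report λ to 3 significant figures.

λ ≈ 0.00833

Exponential mean = 1/λ, so λ = 1/120.0 = 0.00833.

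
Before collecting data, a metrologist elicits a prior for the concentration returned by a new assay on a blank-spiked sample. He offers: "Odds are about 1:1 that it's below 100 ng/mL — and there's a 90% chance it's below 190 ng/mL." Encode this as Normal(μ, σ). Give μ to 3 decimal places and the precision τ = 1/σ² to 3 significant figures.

For Normal(μ,σ), the p-quantile is μ + z_p·σ. Here z_{0.5} = 0, z_{0.9} = 1.282.
So 100 = μ + 0σ and 190 = μ + 1.282σ.
Subtracting: σ = (190 − 100)/(1.282 − (0)) = 70.227.
Then μ = 100 − (0)·70.227 = 100.000.
Precision τ = 1/σ² = 1/70.23² = 0.000203.

μ = 100.000, τ = 0.000203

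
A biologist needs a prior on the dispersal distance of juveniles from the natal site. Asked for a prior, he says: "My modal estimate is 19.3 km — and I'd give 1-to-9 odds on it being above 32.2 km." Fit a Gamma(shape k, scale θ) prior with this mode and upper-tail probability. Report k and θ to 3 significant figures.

k ≈ 8.21, θ ≈ 2.68

Gamma(k,θ) with k>1 has mode (k−1)θ, so θ = 19.3/(k−1).
Need P(X < 32.2) = 0.9 with θ tied to k this way. Start at k = 2, θ = 19.3: P(X<32.2) ≈ 0.497.
Too low — raise k to concentrate. Iterating converges to k ≈ 8.21.
Then θ = 19.3/(8.21−1) ≈ 2.68.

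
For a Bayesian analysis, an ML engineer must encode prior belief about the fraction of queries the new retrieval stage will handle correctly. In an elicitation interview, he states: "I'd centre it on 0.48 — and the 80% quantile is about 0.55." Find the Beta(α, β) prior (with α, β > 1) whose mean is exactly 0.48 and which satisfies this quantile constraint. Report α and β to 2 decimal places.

α ≈ 17.33, β ≈ 18.78

With mean 0.48 fixed, write α = 0.48s, β = 0.52s where s = α+β.
Need P(θ < 0.55) = 0.8 under Beta(0.48s, 0.52s). Normal approximation: (q−m)/√(m(1−m)/s) ≈ z_{0.8} = 0.842, so s ≈ 0.48·0.52·(0.842)²/(0.55−0.48)² = 36.1.
At s = 36.1: P(θ<0.55) ≈ 0.800. Adjusting to match 0.8 gives s ≈ 36.11.
So α = 0.48·36.11 ≈ 17.33, β = 0.52·36.11 ≈ 18.78.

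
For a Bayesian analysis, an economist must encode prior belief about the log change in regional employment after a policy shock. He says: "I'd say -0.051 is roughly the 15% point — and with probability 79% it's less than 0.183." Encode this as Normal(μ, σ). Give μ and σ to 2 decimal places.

μ = 0.08, σ = 0.13

For Normal(μ,σ), the p-quantile is μ + z_p·σ. Here z_{0.15} = -1.036, z_{0.79} = 0.8064.
So -0.051 = μ − 1.036σ and 0.183 = μ + 0.8064σ.
Subtracting: σ = (0.183 − -0.051)/(0.8064 − (-1.036)) = 0.13.
Then μ = -0.051 − (-1.036)·0.13 = 0.08.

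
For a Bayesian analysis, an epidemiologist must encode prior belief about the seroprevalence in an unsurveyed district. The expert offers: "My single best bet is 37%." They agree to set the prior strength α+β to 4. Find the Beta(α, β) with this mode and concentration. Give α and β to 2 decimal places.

α = 1.74, β = 2.26

For α,β > 1 the Beta mode is (α−1)/(α+β−2). With α+β = 4, the mode is (α−1)/2.
Set (α−1)/2 = 0.37 → α = 1 + 0.37·2 = 1.74.
β = 4 − α = 2.26.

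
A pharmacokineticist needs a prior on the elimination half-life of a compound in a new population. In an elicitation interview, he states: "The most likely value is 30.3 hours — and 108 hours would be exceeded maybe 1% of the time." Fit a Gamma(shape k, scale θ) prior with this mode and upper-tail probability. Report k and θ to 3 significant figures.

Gamma(k,θ) with k>1 has mode (k−1)θ, so θ = 30.3/(k−1).
Need P(X < 108) = 0.99 with θ tied to k this way. Start at k = 2, θ = 30.3: P(X<108) ≈ 0.871.
Too low — raise k to concentrate. Iterating converges to k ≈ 3.67.
Then θ = 30.3/(3.67−1) ≈ 11.4.

k ≈ 3.67, θ ≈ 11.4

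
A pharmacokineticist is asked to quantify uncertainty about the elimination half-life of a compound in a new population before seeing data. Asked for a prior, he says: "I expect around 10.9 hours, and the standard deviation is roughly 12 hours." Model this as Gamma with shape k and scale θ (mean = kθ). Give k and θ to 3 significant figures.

k ≈ 0.825, θ ≈ 13.2

For Gamma(k, scale θ): mean = kθ, variance = kθ², so CV = 1/√k.
CV = SD/mean = 12/10.9 = 1.101, hence k = 1/CV² = 0.825.
Then θ = mean/k = 10.9/0.825 = 13.2.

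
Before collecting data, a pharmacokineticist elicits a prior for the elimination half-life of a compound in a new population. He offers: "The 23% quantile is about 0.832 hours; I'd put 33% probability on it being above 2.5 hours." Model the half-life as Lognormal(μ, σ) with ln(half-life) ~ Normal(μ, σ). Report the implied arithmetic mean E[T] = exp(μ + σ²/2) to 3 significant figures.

E[T] ≈ 2.56 hours

If T ~ Lognormal(μ,σ) then ln T ~ Normal(μ,σ), so the p-quantile of ln T is μ + z_p·σ.
ln(0.832) = -0.1839 and ln(2.5) = 0.9163; z_{0.23} = -0.7388, z_{0.67} = 0.4399.
σ = (0.9163 − -0.1839)/(0.4399 − (-0.7388)) = 0.933.
μ = -0.1839 − (-0.7388)·0.933 = 0.506.
E[T] = exp(μ + σ²/2) = exp(0.506 + 0.4356) = 2.56 hours.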